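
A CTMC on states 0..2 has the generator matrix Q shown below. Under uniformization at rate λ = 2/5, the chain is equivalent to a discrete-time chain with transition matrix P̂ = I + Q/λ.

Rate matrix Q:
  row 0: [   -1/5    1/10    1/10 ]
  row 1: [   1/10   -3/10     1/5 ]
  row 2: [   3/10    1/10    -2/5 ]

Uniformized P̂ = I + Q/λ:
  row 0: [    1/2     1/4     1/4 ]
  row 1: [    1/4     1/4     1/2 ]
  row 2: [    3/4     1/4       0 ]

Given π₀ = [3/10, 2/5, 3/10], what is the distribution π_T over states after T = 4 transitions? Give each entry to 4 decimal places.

t=0: π = [0.3000, 0.4000, 0.3000]
t=1: π = [0.4750, 0.2500, 0.2750]
t=2: π = [0.5063, 0.2500, 0.2438]
t=3: π = [0.4984, 0.2500, 0.2516]
t=4: π = [0.5004, 0.2500, 0.2496]

π = [0.5004, 0.2500, 0.2496]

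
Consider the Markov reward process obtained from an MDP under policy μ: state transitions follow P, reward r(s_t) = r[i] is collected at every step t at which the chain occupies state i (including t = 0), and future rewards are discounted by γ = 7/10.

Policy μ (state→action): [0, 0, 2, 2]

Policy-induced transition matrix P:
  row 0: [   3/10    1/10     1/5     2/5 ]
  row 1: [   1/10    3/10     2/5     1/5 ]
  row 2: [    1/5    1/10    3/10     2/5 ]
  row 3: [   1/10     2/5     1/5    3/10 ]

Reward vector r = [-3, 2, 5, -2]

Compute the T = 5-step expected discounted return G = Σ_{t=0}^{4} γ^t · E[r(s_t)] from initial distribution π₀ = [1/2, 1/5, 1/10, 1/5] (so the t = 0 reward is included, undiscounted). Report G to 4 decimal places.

t=0: π = [0.5000, 0.2000, 0.1000, 0.2000], E[r] = -1.0000, γ^t·E[r] = -1.000000, running G = -1.000000
t=1: π = [0.2100, 0.2000, 0.2500, 0.3400], E[r] = 0.3400, γ^t·E[r] = 0.238000, running G = -0.762000
t=2: π = [0.1670, 0.2420, 0.2650, 0.3260], E[r] = 0.6560, γ^t·E[r] = 0.321440, running G = -0.440560
t=3: π = [0.1599, 0.2462, 0.2749, 0.3190], E[r] = 0.7492, γ^t·E[r] = 0.256976, running G = -0.183584
t=4: π = [0.1595, 0.2449, 0.2767, 0.3189], E[r] = 0.7574, γ^t·E[r] = 0.181852, running G = -0.001733

G = -0.0017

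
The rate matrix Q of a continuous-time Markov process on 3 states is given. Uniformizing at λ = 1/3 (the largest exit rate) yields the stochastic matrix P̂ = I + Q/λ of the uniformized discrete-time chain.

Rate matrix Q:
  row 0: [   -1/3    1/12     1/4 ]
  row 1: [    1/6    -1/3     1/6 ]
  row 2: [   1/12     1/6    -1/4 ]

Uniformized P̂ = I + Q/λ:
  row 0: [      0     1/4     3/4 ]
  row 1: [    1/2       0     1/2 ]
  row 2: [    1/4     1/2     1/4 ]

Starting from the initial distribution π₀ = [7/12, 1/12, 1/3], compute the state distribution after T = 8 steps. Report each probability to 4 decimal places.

π = [0.2578, 0.2902, 0.4520]

t=0: π = [0.5833, 0.0833, 0.3333]
t=1: π = [0.1250, 0.3125, 0.5625]
t=2: π = [0.2969, 0.3125, 0.3906]
t=3: π = [0.2539, 0.2695, 0.4766]
t=4: π = [0.2539, 0.3018, 0.4443]
t=5: π = [0.2620, 0.2856, 0.4524]
t=6: π = [0.2559, 0.2917, 0.4524]
t=7: π = [0.2589, 0.2902, 0.4509]
t=8: π = [0.2578, 0.2902, 0.4520]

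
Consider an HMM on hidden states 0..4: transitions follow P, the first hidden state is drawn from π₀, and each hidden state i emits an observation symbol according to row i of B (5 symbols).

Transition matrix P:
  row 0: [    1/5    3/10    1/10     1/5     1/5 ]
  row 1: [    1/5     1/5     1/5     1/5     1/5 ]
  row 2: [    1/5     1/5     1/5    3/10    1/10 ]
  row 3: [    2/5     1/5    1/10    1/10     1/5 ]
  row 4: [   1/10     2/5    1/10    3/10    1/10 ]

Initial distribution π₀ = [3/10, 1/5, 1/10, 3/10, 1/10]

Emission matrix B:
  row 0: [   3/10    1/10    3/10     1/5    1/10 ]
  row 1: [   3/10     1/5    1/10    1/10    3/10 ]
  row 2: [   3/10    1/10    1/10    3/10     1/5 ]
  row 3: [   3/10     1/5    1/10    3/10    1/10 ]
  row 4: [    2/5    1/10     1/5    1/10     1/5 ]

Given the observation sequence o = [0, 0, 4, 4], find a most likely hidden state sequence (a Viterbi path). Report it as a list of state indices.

path = [3, 0, 1, 1]

t=0: δ = [9.000e-02, 6.000e-02, 3.000e-02, 9.000e-02, 4.000e-02]  (obs o_0=0)
t=1: δ = [1.080e-02, 8.100e-03, 3.600e-03, 5.400e-03, 7.200e-03]  ψ = [3, 0, 1, 0, 0]  (obs o_1=0)
t=2: δ = [2.160e-04, 9.720e-04, 3.240e-04, 2.160e-04, 4.320e-04]  ψ = [0, 0, 1, 0, 0]  (obs o_2=4)
t=3: δ = [1.944e-05, 5.832e-05, 3.888e-05, 1.944e-05, 3.888e-05]  ψ = [1, 1, 1, 1, 1]  (obs o_3=4)
backtrack: best end state = 1; path = [3, 0, 1, 1]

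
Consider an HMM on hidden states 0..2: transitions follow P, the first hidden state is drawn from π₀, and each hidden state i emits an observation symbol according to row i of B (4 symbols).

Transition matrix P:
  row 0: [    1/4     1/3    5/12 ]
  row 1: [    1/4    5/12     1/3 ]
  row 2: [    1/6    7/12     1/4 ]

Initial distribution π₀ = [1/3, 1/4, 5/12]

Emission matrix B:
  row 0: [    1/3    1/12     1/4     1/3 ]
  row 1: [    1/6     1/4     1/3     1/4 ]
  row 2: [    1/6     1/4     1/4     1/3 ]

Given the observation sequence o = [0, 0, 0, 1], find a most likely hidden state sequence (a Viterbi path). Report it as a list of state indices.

t=0: δ = [1.111e-01, 4.167e-02, 6.944e-02]  (obs o_0=0)
t=1: δ = [9.259e-03, 6.752e-03, 7.716e-03]  ψ = [0, 2, 0]  (obs o_1=0)
t=2: δ = [7.716e-04, 7.502e-04, 6.430e-04]  ψ = [0, 2, 0]  (obs o_2=0)
t=3: δ = [1.608e-05, 9.377e-05, 8.038e-05]  ψ = [0, 2, 0]  (obs o_3=1)
backtrack: best end state = 1; path = [0, 0, 2, 1]

path = [0, 0, 2, 1]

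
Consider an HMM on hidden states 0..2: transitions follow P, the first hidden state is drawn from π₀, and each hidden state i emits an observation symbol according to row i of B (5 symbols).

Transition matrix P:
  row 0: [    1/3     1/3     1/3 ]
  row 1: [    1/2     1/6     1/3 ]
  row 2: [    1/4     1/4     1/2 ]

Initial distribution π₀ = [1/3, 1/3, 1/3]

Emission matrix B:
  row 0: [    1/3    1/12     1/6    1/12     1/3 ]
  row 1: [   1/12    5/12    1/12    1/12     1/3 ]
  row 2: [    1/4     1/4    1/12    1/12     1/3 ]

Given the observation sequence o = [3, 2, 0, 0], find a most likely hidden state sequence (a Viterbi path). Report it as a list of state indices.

path = [1, 0, 0, 0]

t=0: δ = [2.778e-02, 2.778e-02, 2.778e-02]  (obs o_0=3)
t=1: δ = [2.315e-03, 7.716e-04, 1.157e-03]  ψ = [1, 0, 2]  (obs o_1=2)
t=2: δ = [2.572e-04, 6.430e-05, 1.929e-04]  ψ = [0, 0, 0]  (obs o_2=0)
t=3: δ = [2.858e-05, 7.144e-06, 2.411e-05]  ψ = [0, 0, 2]  (obs o_3=0)
backtrack: best end state = 0; path = [1, 0, 0, 0]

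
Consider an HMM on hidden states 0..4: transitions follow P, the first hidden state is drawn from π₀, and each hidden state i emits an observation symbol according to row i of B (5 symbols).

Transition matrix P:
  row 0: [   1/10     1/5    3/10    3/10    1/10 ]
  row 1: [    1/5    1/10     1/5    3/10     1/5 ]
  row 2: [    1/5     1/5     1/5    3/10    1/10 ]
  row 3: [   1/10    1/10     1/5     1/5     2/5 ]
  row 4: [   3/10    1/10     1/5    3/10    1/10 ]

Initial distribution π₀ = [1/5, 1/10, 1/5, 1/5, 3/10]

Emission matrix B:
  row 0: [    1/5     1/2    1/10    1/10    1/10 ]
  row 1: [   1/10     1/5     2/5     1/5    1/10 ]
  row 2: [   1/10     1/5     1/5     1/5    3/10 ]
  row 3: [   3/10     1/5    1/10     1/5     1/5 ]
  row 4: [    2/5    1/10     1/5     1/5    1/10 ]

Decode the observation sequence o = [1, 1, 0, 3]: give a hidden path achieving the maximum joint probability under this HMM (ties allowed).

path = [0, 3, 4, 3]

t=0: δ = [1.000e-01, 2.000e-02, 4.000e-02, 4.000e-02, 3.000e-02]  (obs o_0=1)
t=1: δ = [5.000e-03, 4.000e-03, 6.000e-03, 6.000e-03, 1.600e-03]  ψ = [0, 0, 0, 0, 3]  (obs o_1=1)
t=2: δ = [2.400e-04, 1.200e-04, 1.500e-04, 5.400e-04, 9.600e-04]  ψ = [2, 2, 0, 2, 3]  (obs o_2=0)
t=3: δ = [2.880e-05, 1.920e-05, 3.840e-05, 5.760e-05, 4.320e-05]  ψ = [4, 4, 4, 4, 3]  (obs o_3=3)
backtrack: best end state = 3; path = [0, 3, 4, 3]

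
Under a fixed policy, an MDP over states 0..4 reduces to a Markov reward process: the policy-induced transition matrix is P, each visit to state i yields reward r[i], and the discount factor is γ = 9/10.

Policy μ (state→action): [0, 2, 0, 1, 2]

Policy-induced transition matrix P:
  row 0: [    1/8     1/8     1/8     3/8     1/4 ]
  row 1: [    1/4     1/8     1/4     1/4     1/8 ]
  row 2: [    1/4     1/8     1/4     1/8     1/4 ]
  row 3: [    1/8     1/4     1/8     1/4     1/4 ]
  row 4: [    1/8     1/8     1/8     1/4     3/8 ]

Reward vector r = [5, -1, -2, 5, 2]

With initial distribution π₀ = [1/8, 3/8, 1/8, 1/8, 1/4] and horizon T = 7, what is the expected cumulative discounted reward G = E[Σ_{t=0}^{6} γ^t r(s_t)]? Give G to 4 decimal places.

G = 10.0699

t=0: π = [0.1250, 0.3750, 0.1250, 0.1250, 0.2500], E[r] = 1.1250, γ^t·E[r] = 1.125000, running G = 1.125000
t=1: π = [0.1875, 0.1406, 0.1875, 0.2500, 0.2344], E[r] = 2.1406, γ^t·E[r] = 1.926563, running G = 3.051563
t=2: π = [0.1660, 0.1563, 0.1660, 0.2500, 0.2617], E[r] = 2.1152, γ^t·E[r] = 1.713340, running G = 4.764902
t=3: π = [0.1653, 0.1563, 0.1653, 0.2500, 0.2632], E[r] = 2.1160, γ^t·E[r] = 1.542540, running G = 6.307442
t=4: π = [0.1652, 0.1563, 0.1652, 0.2500, 0.2634], E[r] = 2.1161, γ^t·E[r] = 1.388346, running G = 7.695788
t=5: π = [0.1652, 0.1563, 0.1652, 0.2500, 0.2634], E[r] = 2.1161, γ^t·E[r] = 1.249518, running G = 8.945306
t=6: π = [0.1652, 0.1563, 0.1652, 0.2500, 0.2634], E[r] = 2.1161, γ^t·E[r] = 1.124567, running G = 10.069873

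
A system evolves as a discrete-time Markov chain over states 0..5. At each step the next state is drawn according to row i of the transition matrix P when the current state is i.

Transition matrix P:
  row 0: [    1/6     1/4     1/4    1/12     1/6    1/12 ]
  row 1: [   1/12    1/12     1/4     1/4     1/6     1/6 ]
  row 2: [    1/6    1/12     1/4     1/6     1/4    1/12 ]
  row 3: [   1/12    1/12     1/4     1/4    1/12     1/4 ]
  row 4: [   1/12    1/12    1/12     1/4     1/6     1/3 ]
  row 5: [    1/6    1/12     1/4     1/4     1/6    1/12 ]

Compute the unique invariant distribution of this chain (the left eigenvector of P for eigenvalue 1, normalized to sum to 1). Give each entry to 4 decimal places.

Balance equations π_j = Σ_i π_i·P[i][j]:
  π_0 = 1/6·π_0 + 1/12·π_1 + 1/6·π_2 + 1/12·π_3 + 1/12·π_4 + 1/6·π_5
  π_1 = 1/4·π_0 + 1/12·π_1 + 1/12·π_2 + 1/12·π_3 + 1/12·π_4 + 1/12·π_5
  π_2 = 1/4·π_0 + 1/4·π_1 + 1/4·π_2 + 1/4·π_3 + 1/12·π_4 + 1/4·π_5
  π_3 = 1/12·π_0 + 1/4·π_1 + 1/6·π_2 + 1/4·π_3 + 1/4·π_4 + 1/4·π_5
  π_4 = 1/6·π_0 + 1/6·π_1 + 1/4·π_2 + 1/12·π_3 + 1/6·π_4 + 1/6·π_5
  normalize: π_0 + π_1 + π_2 + π_3 + π_4 + π_5 = 1
Solving the linear system gives exactly π = [15989/126434, 13201/126434, 14038/63217, 13302/63217, 21195/126434, 21369/126434].

π = [0.1265, 0.1044, 0.2221, 0.2104, 0.1676, 0.1690]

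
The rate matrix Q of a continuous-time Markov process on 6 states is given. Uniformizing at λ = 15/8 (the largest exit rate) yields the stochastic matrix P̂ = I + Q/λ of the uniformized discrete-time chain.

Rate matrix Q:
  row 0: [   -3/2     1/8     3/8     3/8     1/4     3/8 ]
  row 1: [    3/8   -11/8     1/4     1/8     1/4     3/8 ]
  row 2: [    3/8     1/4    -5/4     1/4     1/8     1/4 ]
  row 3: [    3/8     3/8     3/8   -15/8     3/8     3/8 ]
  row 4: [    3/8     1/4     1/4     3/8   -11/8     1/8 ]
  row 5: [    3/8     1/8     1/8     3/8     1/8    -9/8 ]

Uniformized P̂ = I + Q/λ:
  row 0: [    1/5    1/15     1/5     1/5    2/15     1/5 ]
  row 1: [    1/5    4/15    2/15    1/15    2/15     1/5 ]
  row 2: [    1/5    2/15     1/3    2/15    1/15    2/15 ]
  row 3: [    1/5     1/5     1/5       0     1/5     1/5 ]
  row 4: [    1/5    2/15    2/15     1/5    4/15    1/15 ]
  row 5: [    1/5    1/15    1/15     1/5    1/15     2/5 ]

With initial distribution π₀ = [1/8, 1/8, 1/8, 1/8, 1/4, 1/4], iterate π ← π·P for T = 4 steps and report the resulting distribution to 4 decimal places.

t=0: π = [0.1250, 0.1250, 0.1250, 0.1250, 0.2500, 0.2500]
t=1: π = [0.2000, 0.1333, 0.1583, 0.1500, 0.1500, 0.2083]
t=2: π = [0.2000, 0.1339, 0.1744, 0.1417, 0.1389, 0.2111]
t=3: π = [0.2000, 0.1332, 0.1769, 0.1422, 0.1356, 0.2121]
t=4: π = [0.2000, 0.1331, 0.1774, 0.1420, 0.1350, 0.2125]

π = [0.2000, 0.1331, 0.1774, 0.1420, 0.1350, 0.2125]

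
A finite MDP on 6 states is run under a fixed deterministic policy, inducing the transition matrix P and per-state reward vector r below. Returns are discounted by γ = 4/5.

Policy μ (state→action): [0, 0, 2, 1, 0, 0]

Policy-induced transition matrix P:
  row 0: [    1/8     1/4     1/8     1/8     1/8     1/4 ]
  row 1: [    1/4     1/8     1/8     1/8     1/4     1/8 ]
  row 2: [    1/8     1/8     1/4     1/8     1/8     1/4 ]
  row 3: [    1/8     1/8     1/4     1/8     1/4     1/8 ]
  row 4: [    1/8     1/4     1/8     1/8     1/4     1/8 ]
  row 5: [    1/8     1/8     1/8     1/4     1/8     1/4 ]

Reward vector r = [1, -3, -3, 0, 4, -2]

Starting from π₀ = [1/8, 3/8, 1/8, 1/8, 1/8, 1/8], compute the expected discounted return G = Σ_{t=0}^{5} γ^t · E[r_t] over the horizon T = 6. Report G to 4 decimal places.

t=0: π = [0.1250, 0.3750, 0.1250, 0.1250, 0.1250, 0.1250], E[r] = -1.1250, γ^t·E[r] = -1.125000, running G = -1.125000
t=1: π = [0.1719, 0.1563, 0.1563, 0.1406, 0.2031, 0.1719], E[r] = -0.2969, γ^t·E[r] = -0.237500, running G = -1.362500
t=2: π = [0.1445, 0.1719, 0.1621, 0.1465, 0.1875, 0.1875], E[r] = -0.4824, γ^t·E[r] = -0.308750, running G = -1.671250
t=3: π = [0.1465, 0.1665, 0.1636, 0.1484, 0.1882, 0.1868], E[r] = -0.4644, γ^t·E[r] = -0.237750, running G = -1.909000
t=4: π = [0.1458, 0.1668, 0.1640, 0.1483, 0.1879, 0.1871], E[r] = -0.4693, γ^t·E[r] = -0.192238, running G = -2.101238
t=5: π = [0.1459, 0.1667, 0.1640, 0.1484, 0.1879, 0.1871], E[r] = -0.4691, γ^t·E[r] = -0.153716, running G = -2.254954

G = -2.2550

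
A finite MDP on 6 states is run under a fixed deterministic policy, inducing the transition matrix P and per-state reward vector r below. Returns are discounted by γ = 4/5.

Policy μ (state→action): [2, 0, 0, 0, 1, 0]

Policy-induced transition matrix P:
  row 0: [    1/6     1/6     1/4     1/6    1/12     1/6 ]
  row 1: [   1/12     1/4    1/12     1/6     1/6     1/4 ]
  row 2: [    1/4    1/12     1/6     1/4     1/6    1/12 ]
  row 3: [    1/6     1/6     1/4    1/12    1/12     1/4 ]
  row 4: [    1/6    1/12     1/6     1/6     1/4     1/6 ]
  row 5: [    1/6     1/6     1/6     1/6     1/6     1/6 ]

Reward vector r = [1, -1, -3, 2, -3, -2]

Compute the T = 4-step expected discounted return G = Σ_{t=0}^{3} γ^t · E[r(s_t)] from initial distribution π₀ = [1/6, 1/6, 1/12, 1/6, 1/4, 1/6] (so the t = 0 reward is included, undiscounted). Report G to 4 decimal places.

G = -3.0111

t=0: π = [0.1667, 0.1667, 0.0833, 0.1667, 0.2500, 0.1667], E[r] = -1.0000, γ^t·E[r] = -1.000000, running G = -1.000000
t=1: π = [0.1597, 0.1528, 0.1806, 0.1597, 0.1597, 0.1875], E[r] = -1.0694, γ^t·E[r] = -0.855556, running G = -1.855556
t=2: π = [0.1690, 0.1510, 0.1806, 0.1684, 0.1534, 0.1777], E[r] = -1.0023, γ^t·E[r] = -0.641481, running G = -2.497037
t=3: π = [0.1691, 0.1514, 0.1822, 0.1677, 0.1513, 0.1782], E[r] = -1.0040, γ^t·E[r] = -0.514049, running G = -3.011086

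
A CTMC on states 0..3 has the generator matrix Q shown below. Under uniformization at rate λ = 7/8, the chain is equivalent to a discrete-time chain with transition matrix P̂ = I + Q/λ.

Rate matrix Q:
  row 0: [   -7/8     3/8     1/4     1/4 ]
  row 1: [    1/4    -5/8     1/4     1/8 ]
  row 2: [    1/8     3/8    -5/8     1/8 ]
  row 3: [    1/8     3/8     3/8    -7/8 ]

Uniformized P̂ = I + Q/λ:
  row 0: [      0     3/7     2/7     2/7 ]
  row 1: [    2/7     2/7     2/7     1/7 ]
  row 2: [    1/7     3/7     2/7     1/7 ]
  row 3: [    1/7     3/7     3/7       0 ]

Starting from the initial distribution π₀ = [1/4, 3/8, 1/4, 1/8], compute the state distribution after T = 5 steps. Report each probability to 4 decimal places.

t=0: π = [0.2500, 0.3750, 0.2500, 0.1250]
t=1: π = [0.1607, 0.3750, 0.3036, 0.1607]
t=2: π = [0.1735, 0.3750, 0.3087, 0.1429]
t=3: π = [0.1716, 0.3750, 0.3061, 0.1472]
t=4: π = [0.1719, 0.3750, 0.3067, 0.1463]
t=5: π = [0.1719, 0.3750, 0.3066, 0.1465]

π = [0.1719, 0.3750, 0.3066, 0.1465]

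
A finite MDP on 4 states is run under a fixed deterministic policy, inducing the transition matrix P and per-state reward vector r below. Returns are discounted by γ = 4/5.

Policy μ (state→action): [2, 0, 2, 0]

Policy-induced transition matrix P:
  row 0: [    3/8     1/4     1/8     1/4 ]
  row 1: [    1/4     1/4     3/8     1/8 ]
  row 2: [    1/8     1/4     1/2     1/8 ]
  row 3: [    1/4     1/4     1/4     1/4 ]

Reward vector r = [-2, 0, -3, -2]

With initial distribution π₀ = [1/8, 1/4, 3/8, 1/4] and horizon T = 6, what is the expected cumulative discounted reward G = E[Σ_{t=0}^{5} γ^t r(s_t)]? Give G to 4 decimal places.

t=0: π = [0.1250, 0.2500, 0.3750, 0.2500], E[r] = -1.8750, γ^t·E[r] = -1.875000, running G = -1.875000
t=1: π = [0.2188, 0.2500, 0.3594, 0.1719], E[r] = -1.8594, γ^t·E[r] = -1.487500, running G = -3.362500
t=2: π = [0.2324, 0.2500, 0.3438, 0.1738], E[r] = -1.8438, γ^t·E[r] = -1.180000, running G = -4.542500
t=3: π = [0.2361, 0.2500, 0.3381, 0.1758], E[r] = -1.8381, γ^t·E[r] = -0.941125, running G = -5.483625
t=4: π = [0.2372, 0.2500, 0.3363, 0.1765], E[r] = -1.8363, γ^t·E[r] = -0.752138, running G = -6.235763
t=5: π = [0.2376, 0.2500, 0.3357, 0.1767], E[r] = -1.8357, γ^t·E[r] = -0.601510, running G = -6.837273

G = -6.8373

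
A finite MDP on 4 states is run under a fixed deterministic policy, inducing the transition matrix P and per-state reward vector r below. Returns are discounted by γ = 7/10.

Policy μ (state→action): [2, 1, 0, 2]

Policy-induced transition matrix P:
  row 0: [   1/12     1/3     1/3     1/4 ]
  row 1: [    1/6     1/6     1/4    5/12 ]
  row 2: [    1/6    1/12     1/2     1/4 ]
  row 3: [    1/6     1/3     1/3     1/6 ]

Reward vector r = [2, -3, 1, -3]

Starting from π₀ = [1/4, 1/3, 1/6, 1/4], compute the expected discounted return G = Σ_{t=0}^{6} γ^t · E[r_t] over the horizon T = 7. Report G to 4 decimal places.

t=0: π = [0.2500, 0.3333, 0.1667, 0.2500], E[r] = -1.0833, γ^t·E[r] = -1.083333, running G = -1.083333
t=1: π = [0.1458, 0.2361, 0.3333, 0.2847], E[r] = -0.9375, γ^t·E[r] = -0.656250, running G = -1.739583
t=2: π = [0.1545, 0.2106, 0.3692, 0.2656], E[r] = -0.7506, γ^t·E[r] = -0.367784, running G = -2.107367
t=3: π = [0.1538, 0.2059, 0.3773, 0.2630], E[r] = -0.7218, γ^t·E[r] = -0.247573, running G = -2.354940
t=4: π = [0.1539, 0.2047, 0.3791, 0.2624], E[r] = -0.7145, γ^t·E[r] = -0.171554, running G = -2.526494
t=5: π = [0.1538, 0.2045, 0.3795, 0.2622], E[r] = -0.7130, γ^t·E[r] = -0.119827, running G = -2.646321
t=6: π = [0.1538, 0.2044, 0.3795, 0.2622], E[r] = -0.7126, γ^t·E[r] = -0.083839, running G = -2.730160

G = -2.7302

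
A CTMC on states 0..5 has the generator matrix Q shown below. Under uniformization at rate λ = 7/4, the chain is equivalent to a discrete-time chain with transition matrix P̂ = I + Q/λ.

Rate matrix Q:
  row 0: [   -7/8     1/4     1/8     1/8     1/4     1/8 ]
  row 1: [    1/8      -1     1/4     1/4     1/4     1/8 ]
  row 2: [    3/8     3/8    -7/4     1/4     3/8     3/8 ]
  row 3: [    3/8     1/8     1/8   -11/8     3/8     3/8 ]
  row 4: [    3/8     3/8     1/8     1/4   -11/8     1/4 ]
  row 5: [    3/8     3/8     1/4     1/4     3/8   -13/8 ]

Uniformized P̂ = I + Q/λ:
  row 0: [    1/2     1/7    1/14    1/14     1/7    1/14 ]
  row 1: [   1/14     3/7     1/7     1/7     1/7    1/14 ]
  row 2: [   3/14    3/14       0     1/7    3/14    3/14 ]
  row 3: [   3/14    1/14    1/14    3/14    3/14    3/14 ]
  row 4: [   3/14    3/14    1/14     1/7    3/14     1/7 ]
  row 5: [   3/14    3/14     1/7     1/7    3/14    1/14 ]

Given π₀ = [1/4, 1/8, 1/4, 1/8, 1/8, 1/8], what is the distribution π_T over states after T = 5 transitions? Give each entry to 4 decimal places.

t=0: π = [0.2500, 0.1250, 0.2500, 0.1250, 0.1250, 0.1250]
t=1: π = [0.2679, 0.2054, 0.0714, 0.1339, 0.1875, 0.1339]
t=2: π = [0.2615, 0.2200, 0.0906, 0.1333, 0.1805, 0.1142]
t=3: π = [0.2576, 0.2237, 0.0888, 0.1337, 0.1799, 0.1163]
t=4: π = [0.2559, 0.2247, 0.0894, 0.1340, 0.1799, 0.1161]
t=5: π = [0.2553, 0.2250, 0.0894, 0.1341, 0.1800, 0.1162]

π = [0.2553, 0.2250, 0.0894, 0.1341, 0.1800, 0.1162]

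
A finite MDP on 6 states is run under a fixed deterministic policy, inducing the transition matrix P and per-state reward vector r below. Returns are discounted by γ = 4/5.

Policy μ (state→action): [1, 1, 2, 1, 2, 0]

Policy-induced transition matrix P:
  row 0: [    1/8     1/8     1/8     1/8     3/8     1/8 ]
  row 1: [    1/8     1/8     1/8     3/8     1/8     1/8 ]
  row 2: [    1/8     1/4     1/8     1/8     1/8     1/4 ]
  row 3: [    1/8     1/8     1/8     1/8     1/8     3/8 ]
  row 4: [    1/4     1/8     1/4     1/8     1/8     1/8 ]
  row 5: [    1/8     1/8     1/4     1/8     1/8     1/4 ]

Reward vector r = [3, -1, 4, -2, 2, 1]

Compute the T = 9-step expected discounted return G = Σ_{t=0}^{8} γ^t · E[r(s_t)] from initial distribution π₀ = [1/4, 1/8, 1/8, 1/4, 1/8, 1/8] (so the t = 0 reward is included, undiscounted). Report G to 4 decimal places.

G = 4.9740

t=0: π = [0.2500, 0.1250, 0.1250, 0.2500, 0.1250, 0.1250], E[r] = 1.0000, γ^t·E[r] = 1.000000, running G = 1.000000
t=1: π = [0.1406, 0.1406, 0.1563, 0.1563, 0.1875, 0.2188], E[r] = 1.1875, γ^t·E[r] = 0.950000, running G = 1.950000
t=2: π = [0.1484, 0.1445, 0.1758, 0.1602, 0.1602, 0.2109], E[r] = 1.2148, γ^t·E[r] = 0.777500, running G = 2.727500
t=3: π = [0.1450, 0.1470, 0.1714, 0.1611, 0.1621, 0.2134], E[r] = 1.1890, γ^t·E[r] = 0.608750, running G = 3.336250
t=4: π = [0.1453, 0.1464, 0.1719, 0.1617, 0.1613, 0.2134], E[r] = 1.1895, γ^t·E[r] = 0.487225, running G = 3.823475
t=5: π = [0.1452, 0.1465, 0.1718, 0.1616, 0.1613, 0.2136], E[r] = 1.1893, γ^t·E[r] = 0.389715, running G = 4.213190
t=6: π = [0.1452, 0.1465, 0.1719, 0.1616, 0.1613, 0.2136], E[r] = 1.1894, γ^t·E[r] = 0.311790, running G = 4.524980
t=7: π = [0.1452, 0.1465, 0.1719, 0.1616, 0.1613, 0.2136], E[r] = 1.1894, γ^t·E[r] = 0.249428, running G = 4.774408
t=8: π = [0.1452, 0.1465, 0.1719, 0.1616, 0.1613, 0.2136], E[r] = 1.1894, γ^t·E[r] = 0.199542, running G = 4.973950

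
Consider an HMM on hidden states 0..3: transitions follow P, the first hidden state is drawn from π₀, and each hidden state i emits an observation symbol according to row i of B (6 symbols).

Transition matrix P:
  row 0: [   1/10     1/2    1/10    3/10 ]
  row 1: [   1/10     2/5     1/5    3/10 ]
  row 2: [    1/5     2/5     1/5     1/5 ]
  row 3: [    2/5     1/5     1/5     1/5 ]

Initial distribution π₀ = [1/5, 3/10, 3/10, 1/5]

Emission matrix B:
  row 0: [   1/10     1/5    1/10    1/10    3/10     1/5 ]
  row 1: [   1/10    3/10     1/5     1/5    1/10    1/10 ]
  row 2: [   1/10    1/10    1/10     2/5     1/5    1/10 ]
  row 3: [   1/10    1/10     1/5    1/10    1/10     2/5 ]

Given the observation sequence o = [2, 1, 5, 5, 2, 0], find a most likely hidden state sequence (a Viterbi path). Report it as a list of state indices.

t=0: δ = [2.000e-02, 6.000e-02, 3.000e-02, 4.000e-02]  (obs o_0=2)
t=1: δ = [3.200e-03, 7.200e-03, 1.200e-03, 1.800e-03]  ψ = [3, 1, 1, 1]  (obs o_1=1)
t=2: δ = [1.440e-04, 2.880e-04, 1.440e-04, 8.640e-04]  ψ = [1, 1, 1, 1]  (obs o_2=5)
t=3: δ = [6.912e-05, 1.728e-05, 1.728e-05, 6.912e-05]  ψ = [3, 3, 3, 3]  (obs o_3=5)
t=4: δ = [2.765e-06, 6.912e-06, 1.382e-06, 4.147e-06]  ψ = [3, 0, 3, 0]  (obs o_4=2)
t=5: δ = [1.659e-07, 2.765e-07, 1.382e-07, 2.074e-07]  ψ = [3, 1, 1, 1]  (obs o_5=0)
backtrack: best end state = 1; path = [1, 1, 3, 0, 1, 1]

path = [1, 1, 3, 0, 1, 1]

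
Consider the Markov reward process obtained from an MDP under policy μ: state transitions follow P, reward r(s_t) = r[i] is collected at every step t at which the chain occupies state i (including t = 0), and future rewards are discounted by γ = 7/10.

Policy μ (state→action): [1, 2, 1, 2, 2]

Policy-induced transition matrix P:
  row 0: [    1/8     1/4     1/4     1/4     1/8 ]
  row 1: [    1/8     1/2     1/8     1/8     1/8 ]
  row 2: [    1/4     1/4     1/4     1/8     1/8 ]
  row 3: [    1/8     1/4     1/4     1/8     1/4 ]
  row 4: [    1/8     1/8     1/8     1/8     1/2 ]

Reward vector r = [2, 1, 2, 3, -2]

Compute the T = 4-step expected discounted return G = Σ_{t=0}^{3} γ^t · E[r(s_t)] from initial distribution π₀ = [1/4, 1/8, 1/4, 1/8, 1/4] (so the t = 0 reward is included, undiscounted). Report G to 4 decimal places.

G = 2.4540

t=0: π = [0.2500, 0.1250, 0.2500, 0.1250, 0.2500], E[r] = 1.0000, γ^t·E[r] = 1.000000, running G = 1.000000
t=1: π = [0.1563, 0.2500, 0.2031, 0.1563, 0.2344], E[r] = 0.9688, γ^t·E[r] = 0.678125, running G = 1.678125
t=2: π = [0.1504, 0.2832, 0.1895, 0.1445, 0.2324], E[r] = 0.9316, γ^t·E[r] = 0.456504, running G = 2.134629
t=3: π = [0.1487, 0.2917, 0.1855, 0.1438, 0.2302], E[r] = 0.9312, γ^t·E[r] = 0.319385, running G = 2.454014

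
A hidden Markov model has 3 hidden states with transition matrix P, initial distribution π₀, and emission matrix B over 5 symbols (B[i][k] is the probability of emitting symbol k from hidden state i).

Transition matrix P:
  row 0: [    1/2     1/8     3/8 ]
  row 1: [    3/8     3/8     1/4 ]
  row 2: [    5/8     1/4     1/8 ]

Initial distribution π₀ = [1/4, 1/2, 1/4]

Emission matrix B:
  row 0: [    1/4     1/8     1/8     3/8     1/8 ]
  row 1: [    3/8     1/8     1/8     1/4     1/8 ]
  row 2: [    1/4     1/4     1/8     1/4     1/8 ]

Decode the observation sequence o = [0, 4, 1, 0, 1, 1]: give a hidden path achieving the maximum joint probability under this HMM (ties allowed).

path = [1, 0, 2, 0, 2, 0]

t=0: δ = [6.250e-02, 1.875e-01, 6.250e-02]  (obs o_0=0)
t=1: δ = [8.789e-03, 8.789e-03, 5.859e-03]  ψ = [1, 1, 1]  (obs o_1=4)
t=2: δ = [5.493e-04, 4.120e-04, 8.240e-04]  ψ = [0, 1, 0]  (obs o_2=1)
t=3: δ = [1.287e-04, 7.725e-05, 5.150e-05]  ψ = [2, 2, 0]  (obs o_3=0)
t=4: δ = [8.047e-06, 3.621e-06, 1.207e-05]  ψ = [0, 1, 0]  (obs o_4=1)
t=5: δ = [9.430e-07, 3.772e-07, 7.544e-07]  ψ = [2, 2, 0]  (obs o_5=1)
backtrack: best end state = 0; path = [1, 0, 2, 0, 2, 0]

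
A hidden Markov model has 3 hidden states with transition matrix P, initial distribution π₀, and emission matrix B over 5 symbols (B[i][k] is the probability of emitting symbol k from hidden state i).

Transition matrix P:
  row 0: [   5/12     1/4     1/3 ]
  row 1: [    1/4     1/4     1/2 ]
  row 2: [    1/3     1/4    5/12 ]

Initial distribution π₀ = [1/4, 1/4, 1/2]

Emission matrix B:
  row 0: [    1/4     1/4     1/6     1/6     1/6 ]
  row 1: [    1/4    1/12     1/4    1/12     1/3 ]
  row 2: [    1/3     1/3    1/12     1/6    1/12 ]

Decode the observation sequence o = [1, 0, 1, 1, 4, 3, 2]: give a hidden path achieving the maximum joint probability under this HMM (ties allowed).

path = [2, 2, 2, 2, 1, 2, 1]

t=0: δ = [6.250e-02, 2.083e-02, 1.667e-01]  (obs o_0=1)
t=1: δ = [1.389e-02, 1.042e-02, 2.315e-02]  ψ = [2, 2, 2]  (obs o_1=0)
t=2: δ = [1.929e-03, 4.823e-04, 3.215e-03]  ψ = [2, 2, 2]  (obs o_2=1)
t=3: δ = [2.679e-04, 6.698e-05, 4.465e-04]  ψ = [2, 2, 2]  (obs o_3=1)
t=4: δ = [2.481e-05, 3.721e-05, 1.550e-05]  ψ = [2, 2, 2]  (obs o_4=4)
t=5: δ = [1.723e-06, 7.752e-07, 3.101e-06]  ψ = [0, 1, 1]  (obs o_5=3)
t=6: δ = [1.723e-07, 1.938e-07, 1.077e-07]  ψ = [2, 2, 2]  (obs o_6=2)
backtrack: best end state = 1; path = [2, 2, 2, 2, 1, 2, 1]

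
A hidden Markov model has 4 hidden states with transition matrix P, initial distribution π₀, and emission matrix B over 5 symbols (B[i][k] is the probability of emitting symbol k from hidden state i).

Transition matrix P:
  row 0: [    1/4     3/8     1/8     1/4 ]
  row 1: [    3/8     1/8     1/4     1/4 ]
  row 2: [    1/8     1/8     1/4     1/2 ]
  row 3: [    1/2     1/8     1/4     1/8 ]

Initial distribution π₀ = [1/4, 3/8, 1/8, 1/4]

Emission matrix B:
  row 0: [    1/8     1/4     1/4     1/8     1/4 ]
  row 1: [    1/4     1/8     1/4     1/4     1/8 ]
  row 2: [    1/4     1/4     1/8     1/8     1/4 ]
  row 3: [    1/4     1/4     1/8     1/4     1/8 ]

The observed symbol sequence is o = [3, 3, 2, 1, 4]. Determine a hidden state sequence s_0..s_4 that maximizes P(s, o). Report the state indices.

t=0: δ = [3.125e-02, 9.375e-02, 1.562e-02, 6.250e-02]  (obs o_0=3)
t=1: δ = [4.395e-03, 2.930e-03, 2.930e-03, 5.859e-03]  ψ = [1, 0, 1, 1]  (obs o_1=3)
t=2: δ = [7.324e-04, 4.120e-04, 1.831e-04, 1.831e-04]  ψ = [3, 0, 3, 2]  (obs o_2=2)
t=3: δ = [4.578e-05, 3.433e-05, 2.575e-05, 4.578e-05]  ψ = [0, 0, 1, 0]  (obs o_3=1)
t=4: δ = [5.722e-06, 2.146e-06, 2.861e-06, 1.609e-06]  ψ = [3, 0, 3, 2]  (obs o_4=4)
backtrack: best end state = 0; path = [1, 3, 0, 3, 0]

path = [1, 3, 0, 3, 0]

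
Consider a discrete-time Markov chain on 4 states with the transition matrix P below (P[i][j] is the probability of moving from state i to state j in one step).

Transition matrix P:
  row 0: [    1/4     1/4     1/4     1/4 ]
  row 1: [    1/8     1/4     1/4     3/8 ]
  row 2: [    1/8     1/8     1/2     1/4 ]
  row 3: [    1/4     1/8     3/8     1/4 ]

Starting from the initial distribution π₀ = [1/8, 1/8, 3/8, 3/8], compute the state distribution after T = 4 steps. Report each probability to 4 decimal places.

π = [0.1815, 0.1688, 0.3786, 0.2711]

t=0: π = [0.1250, 0.1250, 0.3750, 0.3750]
t=1: π = [0.1875, 0.1563, 0.3906, 0.2656]
t=2: π = [0.1816, 0.1680, 0.3809, 0.2695]
t=3: π = [0.1814, 0.1687, 0.3789, 0.2710]
t=4: π = [0.1815, 0.1688, 0.3786, 0.2711]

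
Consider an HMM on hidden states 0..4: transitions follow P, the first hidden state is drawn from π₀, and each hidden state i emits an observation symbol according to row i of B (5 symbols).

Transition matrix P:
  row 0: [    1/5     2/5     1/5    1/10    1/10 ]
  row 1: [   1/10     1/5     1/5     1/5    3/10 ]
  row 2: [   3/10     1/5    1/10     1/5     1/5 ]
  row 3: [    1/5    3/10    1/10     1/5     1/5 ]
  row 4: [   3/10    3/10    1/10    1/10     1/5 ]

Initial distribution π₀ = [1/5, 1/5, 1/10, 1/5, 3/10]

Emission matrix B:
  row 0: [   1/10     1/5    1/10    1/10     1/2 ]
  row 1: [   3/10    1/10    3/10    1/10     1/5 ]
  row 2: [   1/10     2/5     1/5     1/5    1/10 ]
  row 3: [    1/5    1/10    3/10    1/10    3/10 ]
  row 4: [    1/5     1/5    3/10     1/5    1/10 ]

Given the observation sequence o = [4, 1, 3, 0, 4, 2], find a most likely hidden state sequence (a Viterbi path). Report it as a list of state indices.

t=0: δ = [1.000e-01, 4.000e-02, 1.000e-02, 6.000e-02, 3.000e-02]  (obs o_0=4)
t=1: δ = [4.000e-03, 4.000e-03, 8.000e-03, 1.200e-03, 2.400e-03]  ψ = [0, 0, 0, 3, 1]  (obs o_1=1)
t=2: δ = [2.400e-04, 1.600e-04, 1.600e-04, 1.600e-04, 3.200e-04]  ψ = [2, 0, 0, 2, 2]  (obs o_2=3)
t=3: δ = [9.600e-06, 2.880e-05, 4.800e-06, 6.400e-06, 1.280e-05]  ψ = [4, 0, 0, 1, 4]  (obs o_3=0)
t=4: δ = [1.920e-06, 1.152e-06, 5.760e-07, 1.728e-06, 8.640e-07]  ψ = [4, 1, 1, 1, 1]  (obs o_4=4)
t=5: δ = [3.840e-08, 2.304e-07, 7.680e-08, 1.037e-07, 1.037e-07]  ψ = [0, 0, 0, 3, 1]  (obs o_5=2)
backtrack: best end state = 1; path = [0, 2, 4, 4, 0, 1]

path = [0, 2, 4, 4, 0, 1]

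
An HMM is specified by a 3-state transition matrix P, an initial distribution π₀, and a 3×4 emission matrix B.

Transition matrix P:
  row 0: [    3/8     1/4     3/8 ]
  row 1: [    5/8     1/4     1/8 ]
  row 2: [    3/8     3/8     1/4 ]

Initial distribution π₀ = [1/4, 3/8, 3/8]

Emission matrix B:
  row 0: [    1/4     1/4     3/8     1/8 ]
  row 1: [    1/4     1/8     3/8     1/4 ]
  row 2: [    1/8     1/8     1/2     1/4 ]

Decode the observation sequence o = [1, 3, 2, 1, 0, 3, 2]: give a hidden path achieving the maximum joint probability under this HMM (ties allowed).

path = [0, 2, 1, 0, 0, 1, 0]

t=0: δ = [6.250e-02, 4.688e-02, 4.688e-02]  (obs o_0=1)
t=1: δ = [3.662e-03, 4.395e-03, 5.859e-03]  ψ = [1, 2, 0]  (obs o_1=3)
t=2: δ = [1.030e-03, 8.240e-04, 7.324e-04]  ψ = [1, 2, 2]  (obs o_2=2)
t=3: δ = [1.287e-04, 3.433e-05, 4.828e-05]  ψ = [1, 2, 0]  (obs o_3=1)
t=4: δ = [1.207e-05, 8.047e-06, 6.035e-06]  ψ = [0, 0, 0]  (obs o_4=0)
t=5: δ = [6.286e-07, 7.544e-07, 1.132e-06]  ψ = [1, 0, 0]  (obs o_5=3)
t=6: δ = [1.768e-07, 1.591e-07, 1.414e-07]  ψ = [1, 2, 2]  (obs o_6=2)
backtrack: best end state = 0; path = [0, 2, 1, 0, 0, 1, 0]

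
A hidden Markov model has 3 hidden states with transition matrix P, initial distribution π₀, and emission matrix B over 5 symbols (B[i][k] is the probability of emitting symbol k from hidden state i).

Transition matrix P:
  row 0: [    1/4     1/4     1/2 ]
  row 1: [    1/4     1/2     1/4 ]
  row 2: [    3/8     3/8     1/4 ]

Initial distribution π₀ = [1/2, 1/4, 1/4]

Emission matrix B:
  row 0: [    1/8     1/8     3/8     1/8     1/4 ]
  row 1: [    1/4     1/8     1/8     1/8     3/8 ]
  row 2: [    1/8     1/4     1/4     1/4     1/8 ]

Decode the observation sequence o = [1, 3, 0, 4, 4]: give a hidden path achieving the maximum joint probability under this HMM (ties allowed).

t=0: δ = [6.250e-02, 3.125e-02, 6.250e-02]  (obs o_0=1)
t=1: δ = [2.930e-03, 2.930e-03, 7.812e-03]  ψ = [2, 2, 0]  (obs o_1=3)
t=2: δ = [3.662e-04, 7.324e-04, 2.441e-04]  ψ = [2, 2, 2]  (obs o_2=0)
t=3: δ = [4.578e-05, 1.373e-04, 2.289e-05]  ψ = [1, 1, 0]  (obs o_3=4)
t=4: δ = [8.583e-06, 2.575e-05, 4.292e-06]  ψ = [1, 1, 1]  (obs o_4=4)
backtrack: best end state = 1; path = [0, 2, 1, 1, 1]

path = [0, 2, 1, 1, 1]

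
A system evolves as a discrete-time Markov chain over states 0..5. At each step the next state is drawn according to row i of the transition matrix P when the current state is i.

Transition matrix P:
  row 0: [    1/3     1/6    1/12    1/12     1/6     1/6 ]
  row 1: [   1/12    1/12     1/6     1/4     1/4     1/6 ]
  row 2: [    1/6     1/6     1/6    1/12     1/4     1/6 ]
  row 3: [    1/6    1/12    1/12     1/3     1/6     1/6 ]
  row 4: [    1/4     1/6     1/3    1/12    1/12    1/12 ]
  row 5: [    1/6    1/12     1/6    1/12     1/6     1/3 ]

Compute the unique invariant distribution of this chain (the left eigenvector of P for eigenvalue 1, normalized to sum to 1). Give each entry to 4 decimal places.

Balance equations π_j = Σ_i π_i·P[i][j]:
  π_0 = 1/3·π_0 + 1/12·π_1 + 1/6·π_2 + 1/6·π_3 + 1/4·π_4 + 1/6·π_5
  π_1 = 1/6·π_0 + 1/12·π_1 + 1/6·π_2 + 1/12·π_3 + 1/6·π_4 + 1/12·π_5
  π_2 = 1/12·π_0 + 1/6·π_1 + 1/6·π_2 + 1/12·π_3 + 1/3·π_4 + 1/6·π_5
  π_3 = 1/12·π_0 + 1/4·π_1 + 1/12·π_2 + 1/3·π_3 + 1/12·π_4 + 1/12·π_5
  π_4 = 1/6·π_0 + 1/4·π_1 + 1/4·π_2 + 1/6·π_3 + 1/12·π_4 + 1/6·π_5
  normalize: π_0 + π_1 + π_2 + π_3 + π_4 + π_5 = 1
Solving the linear system gives exactly π = [34115/166611, 7168/55537, 27890/166611, 23291/166611, 29432/166611, 30379/166611].

π = [0.2048, 0.1291, 0.1674, 0.1398, 0.1767, 0.1823]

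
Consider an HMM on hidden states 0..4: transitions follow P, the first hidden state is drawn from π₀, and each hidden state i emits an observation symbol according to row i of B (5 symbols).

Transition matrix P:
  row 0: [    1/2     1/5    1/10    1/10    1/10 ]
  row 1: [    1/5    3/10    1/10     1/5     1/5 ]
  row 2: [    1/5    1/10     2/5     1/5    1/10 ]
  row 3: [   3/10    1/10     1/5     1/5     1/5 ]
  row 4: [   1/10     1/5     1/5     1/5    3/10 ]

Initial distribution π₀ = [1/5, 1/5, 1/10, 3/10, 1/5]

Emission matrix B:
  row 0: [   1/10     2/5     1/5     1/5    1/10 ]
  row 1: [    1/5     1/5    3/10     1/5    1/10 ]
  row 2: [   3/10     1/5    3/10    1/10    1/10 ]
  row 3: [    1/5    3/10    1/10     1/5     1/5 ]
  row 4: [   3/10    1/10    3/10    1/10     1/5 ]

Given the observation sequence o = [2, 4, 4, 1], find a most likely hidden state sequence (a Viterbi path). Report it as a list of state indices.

path = [0, 0, 0, 0]

t=0: δ = [4.000e-02, 6.000e-02, 3.000e-02, 3.000e-02, 6.000e-02]  (obs o_0=2)
t=1: δ = [2.000e-03, 1.800e-03, 1.200e-03, 2.400e-03, 3.600e-03]  ψ = [0, 1, 2, 1, 4]  (obs o_1=4)
t=2: δ = [1.000e-04, 7.200e-05, 7.200e-05, 1.440e-04, 2.160e-04]  ψ = [0, 4, 4, 4, 4]  (obs o_2=4)
t=3: δ = [2.000e-05, 8.640e-06, 8.640e-06, 1.296e-05, 6.480e-06]  ψ = [0, 4, 4, 4, 4]  (obs o_3=1)
backtrack: best end state = 0; path = [0, 0, 0, 0]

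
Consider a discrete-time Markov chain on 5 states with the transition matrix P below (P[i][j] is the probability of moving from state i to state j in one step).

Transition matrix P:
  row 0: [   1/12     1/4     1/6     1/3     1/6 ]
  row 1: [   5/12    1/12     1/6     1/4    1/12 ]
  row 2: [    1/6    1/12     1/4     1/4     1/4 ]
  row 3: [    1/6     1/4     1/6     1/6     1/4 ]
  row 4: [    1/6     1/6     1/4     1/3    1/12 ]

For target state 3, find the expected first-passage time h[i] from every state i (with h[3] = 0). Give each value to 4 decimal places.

h = [3.3068, 3.5429, 3.5647, 0.0000, 3.3085]

First-step conditioning: h[3] = 0; for i ≠ 3, h[i] = 1 + Σ_k P[i][k]·h[k].
  h[0] = 1 + 1/12·h[0] + 1/4·h[1] + 1/6·h[2] + 1/6·h[4]
  h[1] = 1 + 5/12·h[0] + 1/12·h[1] + 1/6·h[2] + 1/12·h[4]
  h[2] = 1 + 1/6·h[0] + 1/12·h[1] + 1/4·h[2] + 1/4·h[4]
  h[4] = 1 + 1/6·h[0] + 1/6·h[1] + 1/4·h[2] + 1/12·h[4]
Solving the 4×4 linear system over states ≠ 3 gives exactly h = [7900/2389, 8464/2389, 8516/2389, 0, 7904/2389] (h[3] = 0 is the target).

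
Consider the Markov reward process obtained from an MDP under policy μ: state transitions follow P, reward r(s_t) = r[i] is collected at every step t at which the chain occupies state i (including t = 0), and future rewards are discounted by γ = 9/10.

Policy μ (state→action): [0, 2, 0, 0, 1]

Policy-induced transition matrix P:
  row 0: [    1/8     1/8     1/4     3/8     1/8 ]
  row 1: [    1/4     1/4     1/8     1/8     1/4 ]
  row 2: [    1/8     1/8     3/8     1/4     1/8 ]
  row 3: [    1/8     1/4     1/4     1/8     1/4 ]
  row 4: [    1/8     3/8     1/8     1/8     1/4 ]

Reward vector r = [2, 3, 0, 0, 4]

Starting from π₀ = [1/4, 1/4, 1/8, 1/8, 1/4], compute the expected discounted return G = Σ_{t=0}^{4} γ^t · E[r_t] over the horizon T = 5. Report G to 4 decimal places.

G = 7.8699

t=0: π = [0.2500, 0.2500, 0.1250, 0.1250, 0.2500], E[r] = 2.2500, γ^t·E[r] = 2.250000, running G = 2.250000
t=1: π = [0.1563, 0.2344, 0.2031, 0.2031, 0.2031], E[r] = 1.8281, γ^t·E[r] = 1.645313, running G = 3.895313
t=2: π = [0.1543, 0.2305, 0.2207, 0.1895, 0.2051], E[r] = 1.8203, γ^t·E[r] = 1.474453, running G = 5.369766
t=3: π = [0.1538, 0.2288, 0.2231, 0.1912, 0.2031], E[r] = 1.8064, γ^t·E[r] = 1.316863, running G = 6.686629
t=4: π = [0.1536, 0.2283, 0.2239, 0.1913, 0.2029], E[r] = 1.8035, γ^t·E[r] = 1.183295, running G = 7.869923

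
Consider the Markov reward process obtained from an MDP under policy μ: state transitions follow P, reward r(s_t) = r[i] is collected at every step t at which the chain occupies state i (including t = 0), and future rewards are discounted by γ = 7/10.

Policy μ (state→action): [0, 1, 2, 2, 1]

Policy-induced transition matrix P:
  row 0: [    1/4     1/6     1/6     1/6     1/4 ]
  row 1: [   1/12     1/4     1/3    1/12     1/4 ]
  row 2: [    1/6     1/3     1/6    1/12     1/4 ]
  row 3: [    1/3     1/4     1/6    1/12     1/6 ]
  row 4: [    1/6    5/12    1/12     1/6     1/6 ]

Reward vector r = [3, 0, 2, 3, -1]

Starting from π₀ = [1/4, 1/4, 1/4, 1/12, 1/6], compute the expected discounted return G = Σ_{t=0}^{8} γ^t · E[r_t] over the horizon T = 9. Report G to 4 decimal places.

t=0: π = [0.2500, 0.2500, 0.2500, 0.0833, 0.1667], E[r] = 1.3333, γ^t·E[r] = 1.333333, running G = 1.333333
t=1: π = [0.1806, 0.2778, 0.1944, 0.1181, 0.2292], E[r] = 1.0556, γ^t·E[r] = 0.738889, running G = 2.072222
t=2: π = [0.1782, 0.2894, 0.1939, 0.1175, 0.2211], E[r] = 1.0538, γ^t·E[r] = 0.516372, running G = 2.588594
t=3: π = [0.1770, 0.2881, 0.1965, 0.1166, 0.2218], E[r] = 1.0519, γ^t·E[r] = 0.360815, running G = 2.949409
t=4: π = [0.1768, 0.2886, 0.1962, 0.1166, 0.2218], E[r] = 1.0508, γ^t·E[r] = 0.252303, running G = 3.201712
t=5: π = [0.1768, 0.2886, 0.1963, 0.1166, 0.2218], E[r] = 1.0508, γ^t·E[r] = 0.176602, running G = 3.378314
t=6: π = [0.1768, 0.2886, 0.1963, 0.1165, 0.2218], E[r] = 1.0507, γ^t·E[r] = 0.123617, running G = 3.501931
t=7: π = [0.1768, 0.2886, 0.1963, 0.1165, 0.2218], E[r] = 1.0507, γ^t·E[r] = 0.086532, running G = 3.588463
t=8: π = [0.1768, 0.2886, 0.1963, 0.1165, 0.2218], E[r] = 1.0507, γ^t·E[r] = 0.060572, running G = 3.649035

G = 3.6490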